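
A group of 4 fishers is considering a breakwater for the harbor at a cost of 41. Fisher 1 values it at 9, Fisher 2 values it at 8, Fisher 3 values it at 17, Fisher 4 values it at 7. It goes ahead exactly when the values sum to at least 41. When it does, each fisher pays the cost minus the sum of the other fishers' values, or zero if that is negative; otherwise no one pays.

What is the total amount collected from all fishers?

Total value 41 ≥ cost 41, so it is built.
Fisher 1: others sum to 32; max(0, 41 - 32) = 9.
Fisher 2: others sum to 33; max(0, 41 - 33) = 8.
Fisher 3: others sum to 24; max(0, 41 - 24) = 17.
Fisher 4: others sum to 34; max(0, 41 - 34) = 7.
Total collected = 9 + 8 + 17 + 7 = 41.

41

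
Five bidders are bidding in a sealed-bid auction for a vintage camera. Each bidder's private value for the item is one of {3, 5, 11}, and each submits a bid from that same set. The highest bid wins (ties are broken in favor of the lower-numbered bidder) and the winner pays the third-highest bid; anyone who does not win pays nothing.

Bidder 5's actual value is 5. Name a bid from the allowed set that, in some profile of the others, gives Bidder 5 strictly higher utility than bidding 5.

Suppose Bidder 1 bids 3, Bidder 2 bids 3, Bidder 3 bids 3 and Bidder 4 bids 5.
Bid 5: loses, pays 0, utility 0.
Bid 11: wins, pays 3, utility 5 - 3 = 2.
So bidding 11 beats truth here (2 > 0).

11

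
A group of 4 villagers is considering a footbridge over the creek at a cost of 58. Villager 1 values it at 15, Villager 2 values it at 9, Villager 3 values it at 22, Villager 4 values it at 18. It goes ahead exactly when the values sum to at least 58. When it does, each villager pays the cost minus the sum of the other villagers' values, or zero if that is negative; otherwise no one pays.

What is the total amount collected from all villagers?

Total value 64 ≥ cost 58, so it is built.
Villager 1: others sum to 49; max(0, 58 - 49) = 9.
Villager 2: others sum to 55; max(0, 58 - 55) = 3.
Villager 3: others sum to 42; max(0, 58 - 42) = 16.
Villager 4: others sum to 46; max(0, 58 - 46) = 12.
Total collected = 9 + 3 + 16 + 12 = 40.

40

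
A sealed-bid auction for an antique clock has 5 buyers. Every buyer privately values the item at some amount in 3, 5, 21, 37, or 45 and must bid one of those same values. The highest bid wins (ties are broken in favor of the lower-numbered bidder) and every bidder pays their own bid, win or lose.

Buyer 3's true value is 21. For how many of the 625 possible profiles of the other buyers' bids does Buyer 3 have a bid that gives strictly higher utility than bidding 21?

Others bid (3, 3, 3, 3): truth gives 0; bid 5 gives 16 > 0. Violating.
Others bid (3, 3, 3, 5): truth gives 0; bid 5 gives 16 > 0. Violating.
Others bid (3, 3, 3, 37): truth gives -21; bid 3 gives -3 > -21. Violating.
Others bid (3, 3, 3, 45): truth gives -21; bid 3 gives -3 > -21. Violating.
Others bid (3, 3, 3, 21): truth gives 0; no alternative beats it.
Others bid (3, 3, 5, 21): truth gives 0; no alternative beats it.
(Checking all 625 profiles: 593 have a profitable deviation, 32 do not.)

593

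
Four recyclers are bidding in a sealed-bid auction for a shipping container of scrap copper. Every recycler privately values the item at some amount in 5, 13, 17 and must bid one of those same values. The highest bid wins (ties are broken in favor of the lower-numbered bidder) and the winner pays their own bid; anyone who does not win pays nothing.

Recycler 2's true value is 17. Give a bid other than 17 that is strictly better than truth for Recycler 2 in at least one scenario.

Suppose Recycler 1 bids 5, Recycler 3 bids 5 and Recycler 4 bids 5.
Bid 17: wins, pays 17, utility 17 - 17 = 0.
Bid 13: wins, pays 13, utility 17 - 13 = 4.
So bidding 13 beats truth here (4 > 0).

13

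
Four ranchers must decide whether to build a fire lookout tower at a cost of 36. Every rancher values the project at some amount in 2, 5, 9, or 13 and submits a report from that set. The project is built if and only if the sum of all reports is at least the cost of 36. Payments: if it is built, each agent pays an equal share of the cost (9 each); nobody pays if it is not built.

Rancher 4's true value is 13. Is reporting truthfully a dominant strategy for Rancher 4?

Yes

Check each profile of the others' reports and compare truth against every alternative report.
Others report (2, 9, 13): truth gives 4, best alternative gives 0.
Others report (2, 13, 9): truth gives 4, best alternative gives 0.
Others report (5, 5, 13): truth gives 4, best alternative gives 0.
Others report (5, 9, 9): truth gives 4, best alternative gives 0.
Others report (5, 13, 5): truth gives 4, best alternative gives 0.
Others report (9, 2, 13): truth gives 4, best alternative gives 0.
(Remaining 58 profiles checked similarly; truth is weakly best in each.)
In every case the truthful report is at least as good as any alternative, so it is a dominant strategy.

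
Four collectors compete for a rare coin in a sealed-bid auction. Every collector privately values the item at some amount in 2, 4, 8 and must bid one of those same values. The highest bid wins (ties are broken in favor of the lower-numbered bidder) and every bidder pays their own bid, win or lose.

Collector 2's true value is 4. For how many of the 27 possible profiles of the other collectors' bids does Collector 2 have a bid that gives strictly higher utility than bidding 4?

23

Others bid (2, 2, 8): truth gives -4; bid 2 gives -2 > -4. Violating.
Others bid (2, 4, 8): truth gives -4; bid 2 gives -2 > -4. Violating.
Others bid (2, 8, 2): truth gives -4; bid 2 gives -2 > -4. Violating.
Others bid (2, 8, 4): truth gives -4; bid 2 gives -2 > -4. Violating.
Others bid (2, 2, 2): truth gives 0; no alternative beats it.
Others bid (2, 2, 4): truth gives 0; no alternative beats it.
(Checking all 27 profiles: 23 have a profitable deviation, 4 do not.)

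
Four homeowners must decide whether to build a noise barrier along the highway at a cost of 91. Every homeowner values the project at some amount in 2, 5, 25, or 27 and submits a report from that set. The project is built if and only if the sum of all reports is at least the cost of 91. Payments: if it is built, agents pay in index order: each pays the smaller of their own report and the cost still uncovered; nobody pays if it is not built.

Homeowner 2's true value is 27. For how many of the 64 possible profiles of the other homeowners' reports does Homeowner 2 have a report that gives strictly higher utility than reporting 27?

8

Others report (25, 25, 25): truth gives 0; report 25 gives 2 > 0. Violating.
Others report (25, 25, 27): truth gives 0; report 25 gives 2 > 0. Violating.
Others report (25, 27, 25): truth gives 0; report 25 gives 2 > 0. Violating.
Others report (25, 27, 27): truth gives 0; report 25 gives 2 > 0. Violating.
Others report (2, 2, 2): truth gives 0; no alternative beats it.
Others report (2, 2, 5): truth gives 0; no alternative beats it.
(Checking all 64 profiles: 8 have a profitable deviation, 56 do not.)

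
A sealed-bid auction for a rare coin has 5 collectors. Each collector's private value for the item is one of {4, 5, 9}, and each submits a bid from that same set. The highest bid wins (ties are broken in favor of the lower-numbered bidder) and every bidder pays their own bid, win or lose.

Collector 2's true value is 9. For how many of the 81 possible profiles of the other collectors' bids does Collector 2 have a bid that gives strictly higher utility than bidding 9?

35

Others bid (4, 4, 4, 4): truth gives 0; bid 5 gives 4 > 0. Violating.
Others bid (4, 4, 4, 5): truth gives 0; bid 5 gives 4 > 0. Violating.
Others bid (4, 4, 5, 4): truth gives 0; bid 5 gives 4 > 0. Violating.
Others bid (4, 4, 5, 5): truth gives 0; bid 5 gives 4 > 0. Violating.
Others bid (4, 4, 4, 9): truth gives 0; no alternative beats it.
Others bid (4, 4, 5, 9): truth gives 0; no alternative beats it.
(Checking all 81 profiles: 35 have a profitable deviation, 46 do not.)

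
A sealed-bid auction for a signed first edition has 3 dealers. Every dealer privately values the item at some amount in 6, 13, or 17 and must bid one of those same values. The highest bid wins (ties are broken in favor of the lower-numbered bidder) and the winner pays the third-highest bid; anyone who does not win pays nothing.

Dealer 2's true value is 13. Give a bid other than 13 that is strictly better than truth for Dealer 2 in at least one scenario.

17

Suppose Dealer 1 bids 6 and Dealer 3 bids 17.
Bid 13: loses, pays 0, utility 0.
Bid 17: wins, pays 6, utility 13 - 6 = 7.
So bidding 17 beats truth here (7 > 0).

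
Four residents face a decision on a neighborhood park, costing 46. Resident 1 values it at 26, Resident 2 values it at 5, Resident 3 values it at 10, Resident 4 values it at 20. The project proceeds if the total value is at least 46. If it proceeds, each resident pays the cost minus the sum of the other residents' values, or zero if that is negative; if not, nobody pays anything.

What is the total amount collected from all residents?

16

Total value 61 ≥ cost 46, so it is built.
Resident 1: others sum to 35; max(0, 46 - 35) = 11.
Resident 2: others sum to 56; max(0, 46 - 56) = 0.
Resident 3: others sum to 51; max(0, 46 - 51) = 0.
Resident 4: others sum to 41; max(0, 46 - 41) = 5.
Total collected = 11 + 0 + 0 + 5 = 16.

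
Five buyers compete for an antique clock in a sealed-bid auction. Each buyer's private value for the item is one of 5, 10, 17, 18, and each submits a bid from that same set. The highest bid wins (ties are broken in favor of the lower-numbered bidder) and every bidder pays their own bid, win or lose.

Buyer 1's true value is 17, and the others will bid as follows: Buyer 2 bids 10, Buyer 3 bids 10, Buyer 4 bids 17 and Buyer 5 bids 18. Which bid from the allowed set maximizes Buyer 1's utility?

Bid 5: loses but pays 5, utility -5.
Bid 10: loses but pays 10, utility -10.
Bid 17: loses but pays 17, utility -17.
Bid 18: wins, pays 18, utility 17 - 18 = -1.
The best choice is 18 with utility -1.

18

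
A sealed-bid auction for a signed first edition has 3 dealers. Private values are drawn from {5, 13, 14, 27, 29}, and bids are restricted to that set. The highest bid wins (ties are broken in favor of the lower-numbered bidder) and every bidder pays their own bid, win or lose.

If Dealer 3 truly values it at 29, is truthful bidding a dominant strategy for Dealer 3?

Consider the case where Dealer 1 bids 5 and Dealer 2 bids 5.
Truthful bid 29: wins, pays 29, utility 29 - 29 = 0.
Bid 13 instead: wins, pays 13, utility 29 - 13 = 16.
Since 16 > 0, bidding 13 is strictly better here, so truthful bidding is not dominant.

No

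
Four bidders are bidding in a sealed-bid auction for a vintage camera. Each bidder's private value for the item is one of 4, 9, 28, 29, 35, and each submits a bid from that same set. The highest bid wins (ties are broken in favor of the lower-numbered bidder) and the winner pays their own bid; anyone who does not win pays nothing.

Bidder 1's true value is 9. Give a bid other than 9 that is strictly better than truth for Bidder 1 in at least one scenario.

4

Suppose Bidder 2 bids 4, Bidder 3 bids 4 and Bidder 4 bids 4.
Bid 9: wins, pays 9, utility 9 - 9 = 0.
Bid 4: wins, pays 4, utility 9 - 4 = 5.
So bidding 4 beats truth here (5 > 0).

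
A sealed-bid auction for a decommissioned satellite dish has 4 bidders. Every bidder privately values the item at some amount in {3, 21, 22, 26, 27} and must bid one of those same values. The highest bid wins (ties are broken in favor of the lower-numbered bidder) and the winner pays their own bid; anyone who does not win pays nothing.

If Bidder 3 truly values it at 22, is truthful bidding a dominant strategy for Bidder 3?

No

Consider the case where Bidder 1 bids 3, Bidder 2 bids 3 and Bidder 4 bids 3.
Truthful bid 22: wins, pays 22, utility 22 - 22 = 0.
Bid 21 instead: wins, pays 21, utility 22 - 21 = 1.
Since 1 > 0, bidding 21 is strictly better here, so truthful bidding is not dominant.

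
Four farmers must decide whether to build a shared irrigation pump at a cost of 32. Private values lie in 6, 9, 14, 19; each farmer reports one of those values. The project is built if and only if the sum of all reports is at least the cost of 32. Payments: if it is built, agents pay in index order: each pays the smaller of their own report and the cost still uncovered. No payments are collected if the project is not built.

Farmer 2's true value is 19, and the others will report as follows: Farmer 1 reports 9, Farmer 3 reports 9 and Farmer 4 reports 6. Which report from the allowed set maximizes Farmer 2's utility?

Report 6: project not built, utility 0.
Report 9: project built, pays 9, utility 19 - 9 = 10.
Report 14: project built, pays 14, utility 19 - 14 = 5.
Report 19: project built, pays 19, utility 19 - 19 = 0.
The best choice is 9 with utility 10.

9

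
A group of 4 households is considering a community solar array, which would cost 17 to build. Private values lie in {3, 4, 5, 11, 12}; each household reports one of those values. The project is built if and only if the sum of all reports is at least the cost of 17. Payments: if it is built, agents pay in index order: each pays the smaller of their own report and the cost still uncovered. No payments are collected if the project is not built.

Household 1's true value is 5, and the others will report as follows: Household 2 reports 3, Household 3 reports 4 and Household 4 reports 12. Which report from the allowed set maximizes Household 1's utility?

Report 3: project built, pays 3, utility 5 - 3 = 2.
Report 4: project built, pays 4, utility 5 - 4 = 1.
Report 5: project built, pays 5, utility 5 - 5 = 0.
Report 11: project built, pays 11, utility 5 - 11 = -6.
Report 12: project built, pays 12, utility 5 - 12 = -7.
The best choice is 3 with utility 2.

3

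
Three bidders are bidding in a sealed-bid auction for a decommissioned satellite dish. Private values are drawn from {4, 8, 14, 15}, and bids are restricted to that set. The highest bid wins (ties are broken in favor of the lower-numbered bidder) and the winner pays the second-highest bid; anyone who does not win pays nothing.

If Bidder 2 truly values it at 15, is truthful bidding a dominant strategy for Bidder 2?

Check each profile of the others' bids and compare truth against every alternative bid.
Others bid (14, 4): truth gives 1, best alternative gives 0.
Others bid (14, 8): truth gives 1, best alternative gives 0.
Others bid (14, 14): truth gives 1, best alternative gives 0.
Others bid (4, 4): truth gives 11, best alternative gives 11.
Others bid (4, 8): truth gives 7, best alternative gives 7.
Others bid (8, 4): truth gives 7, best alternative gives 7.
(Remaining 10 profiles checked similarly; truth is weakly best in each.)
In every case the truthful bid is at least as good as any alternative, so it is a dominant strategy.

Yes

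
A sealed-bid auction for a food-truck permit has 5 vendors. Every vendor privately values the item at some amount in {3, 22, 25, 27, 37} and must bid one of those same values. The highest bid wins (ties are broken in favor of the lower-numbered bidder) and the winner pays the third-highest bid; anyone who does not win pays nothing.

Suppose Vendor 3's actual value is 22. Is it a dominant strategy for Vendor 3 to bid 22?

No

Consider the case where Vendor 1 bids 3, Vendor 2 bids 3, Vendor 4 bids 3 and Vendor 5 bids 25.
Truthful bid 22: loses, pays 0, utility 0.
Bid 25 instead: wins, pays 3, utility 22 - 3 = 19.
Since 19 > 0, bidding 25 is strictly better here, so truthful bidding is not dominant.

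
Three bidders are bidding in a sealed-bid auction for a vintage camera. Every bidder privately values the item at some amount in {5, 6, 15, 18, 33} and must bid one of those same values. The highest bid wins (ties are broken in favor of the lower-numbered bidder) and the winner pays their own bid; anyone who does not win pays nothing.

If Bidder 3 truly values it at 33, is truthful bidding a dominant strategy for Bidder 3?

Consider the case where Bidder 1 bids 5 and Bidder 2 bids 5.
Truthful bid 33: wins, pays 33, utility 33 - 33 = 0.
Bid 6 instead: wins, pays 6, utility 33 - 6 = 27.
Since 27 > 0, bidding 6 is strictly better here, so truthful bidding is not dominant.

No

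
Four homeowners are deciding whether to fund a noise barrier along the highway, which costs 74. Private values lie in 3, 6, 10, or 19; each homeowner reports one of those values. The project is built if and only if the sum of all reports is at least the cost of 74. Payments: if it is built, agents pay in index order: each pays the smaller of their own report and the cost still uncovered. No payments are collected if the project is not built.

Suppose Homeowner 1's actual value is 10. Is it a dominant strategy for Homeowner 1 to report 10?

Check each profile of the others' reports and compare truth against every alternative report.
Others report (3, 3, 3): truth gives 0, best alternative gives 0.
Others report (3, 3, 6): truth gives 0, best alternative gives 0.
Others report (3, 3, 10): truth gives 0, best alternative gives 0.
Others report (3, 3, 19): truth gives 0, best alternative gives 0.
Others report (3, 6, 3): truth gives 0, best alternative gives 0.
Others report (3, 6, 6): truth gives 0, best alternative gives 0.
(Remaining 58 profiles checked similarly; truth is weakly best in each.)
In every case the truthful report is at least as good as any alternative, so it is a dominant strategy.

Yes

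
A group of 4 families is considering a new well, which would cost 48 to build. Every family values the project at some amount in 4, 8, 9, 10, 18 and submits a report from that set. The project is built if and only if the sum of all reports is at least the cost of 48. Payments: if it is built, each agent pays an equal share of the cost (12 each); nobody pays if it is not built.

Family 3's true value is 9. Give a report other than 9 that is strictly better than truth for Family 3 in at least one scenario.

4

Suppose Family 1 reports 4, Family 2 reports 18 and Family 4 reports 18.
Report 9: project built, pays 12, utility 9 - 12 = -3.
Report 4: project not built, utility 0.
So reporting 4 beats truth here (0 > -3).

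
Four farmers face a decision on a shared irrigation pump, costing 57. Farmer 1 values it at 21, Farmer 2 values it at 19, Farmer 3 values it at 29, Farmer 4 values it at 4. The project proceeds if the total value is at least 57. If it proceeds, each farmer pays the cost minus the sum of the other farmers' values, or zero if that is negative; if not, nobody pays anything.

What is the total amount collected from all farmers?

Total value 73 ≥ cost 57, so it is built.
Farmer 1: others sum to 52; max(0, 57 - 52) = 5.
Farmer 2: others sum to 54; max(0, 57 - 54) = 3.
Farmer 3: others sum to 44; max(0, 57 - 44) = 13.
Farmer 4: others sum to 69; max(0, 57 - 69) = 0.
Total collected = 5 + 3 + 13 + 0 = 21.

21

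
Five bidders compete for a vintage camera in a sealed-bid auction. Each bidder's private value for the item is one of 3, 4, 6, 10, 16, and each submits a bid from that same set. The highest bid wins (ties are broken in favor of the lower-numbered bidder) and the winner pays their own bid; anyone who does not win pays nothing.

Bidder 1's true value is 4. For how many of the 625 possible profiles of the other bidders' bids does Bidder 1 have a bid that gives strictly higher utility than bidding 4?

1

Others bid (3, 3, 3, 3): truth gives 0; bid 3 gives 1 > 0. Violating.
Others bid (3, 3, 3, 4): truth gives 0; no alternative beats it.
Others bid (3, 3, 3, 6): truth gives 0; no alternative beats it.
(Checking all 625 profiles: 1 has a profitable deviation, 624 do not.)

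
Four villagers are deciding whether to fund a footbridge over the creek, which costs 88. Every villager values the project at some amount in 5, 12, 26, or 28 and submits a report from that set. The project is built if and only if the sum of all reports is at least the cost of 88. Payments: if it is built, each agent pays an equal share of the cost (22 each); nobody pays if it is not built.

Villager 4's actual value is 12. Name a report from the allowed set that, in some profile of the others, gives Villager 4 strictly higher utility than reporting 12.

Suppose Villager 1 reports 26, Villager 2 reports 26 and Villager 3 reports 26.
Report 12: project built, pays 22, utility 12 - 22 = -10.
Report 5: project not built, utility 0.
So reporting 5 beats truth here (0 > -10).

5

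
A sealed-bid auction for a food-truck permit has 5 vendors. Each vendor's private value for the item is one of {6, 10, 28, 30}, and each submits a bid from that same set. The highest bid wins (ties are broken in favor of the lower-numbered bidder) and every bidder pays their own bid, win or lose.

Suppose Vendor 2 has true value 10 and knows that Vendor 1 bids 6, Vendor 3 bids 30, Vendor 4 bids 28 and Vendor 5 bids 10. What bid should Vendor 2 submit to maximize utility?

Bid 6: loses but pays 6, utility -6.
Bid 10: loses but pays 10, utility -10.
Bid 28: loses but pays 28, utility -28.
Bid 30: wins, pays 30, utility 10 - 30 = -20.
The best choice is 6 with utility -6.

6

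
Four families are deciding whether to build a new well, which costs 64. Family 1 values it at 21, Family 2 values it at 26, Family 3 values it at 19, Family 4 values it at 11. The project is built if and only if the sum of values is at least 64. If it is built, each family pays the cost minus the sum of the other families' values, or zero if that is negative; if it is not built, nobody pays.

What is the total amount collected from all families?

27

Total value 77 ≥ cost 64, so it is built.
Family 1: others sum to 56; max(0, 64 - 56) = 8.
Family 2: others sum to 51; max(0, 64 - 51) = 13.
Family 3: others sum to 58; max(0, 64 - 58) = 6.
Family 4: others sum to 66; max(0, 64 - 66) = 0.
Total collected = 8 + 13 + 6 + 0 = 27.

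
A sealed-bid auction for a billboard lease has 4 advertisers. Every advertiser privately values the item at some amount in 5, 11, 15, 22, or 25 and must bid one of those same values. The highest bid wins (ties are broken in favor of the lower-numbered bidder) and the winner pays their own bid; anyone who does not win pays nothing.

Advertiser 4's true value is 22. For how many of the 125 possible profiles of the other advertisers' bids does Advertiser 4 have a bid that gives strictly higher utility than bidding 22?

Others bid (5, 5, 5): truth gives 0; bid 11 gives 11 > 0. Violating.
Others bid (5, 5, 11): truth gives 0; bid 15 gives 7 > 0. Violating.
Others bid (5, 11, 5): truth gives 0; bid 15 gives 7 > 0. Violating.
Others bid (5, 11, 11): truth gives 0; bid 15 gives 7 > 0. Violating.
Others bid (5, 5, 15): truth gives 0; no alternative beats it.
Others bid (5, 5, 22): truth gives 0; no alternative beats it.
(Checking all 125 profiles: 8 have a profitable deviation, 117 do not.)

8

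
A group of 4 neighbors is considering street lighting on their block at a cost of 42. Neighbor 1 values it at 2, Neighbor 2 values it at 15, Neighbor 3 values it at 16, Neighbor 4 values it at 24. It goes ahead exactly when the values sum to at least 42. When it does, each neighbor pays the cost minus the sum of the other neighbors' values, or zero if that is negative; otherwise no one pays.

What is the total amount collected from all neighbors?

10

Total value 57 ≥ cost 42, so it is built.
Neighbor 1: others sum to 55; max(0, 42 - 55) = 0.
Neighbor 2: others sum to 42; max(0, 42 - 42) = 0.
Neighbor 3: others sum to 41; max(0, 42 - 41) = 1.
Neighbor 4: others sum to 33; max(0, 42 - 33) = 9.
Total collected = 0 + 0 + 1 + 9 = 10.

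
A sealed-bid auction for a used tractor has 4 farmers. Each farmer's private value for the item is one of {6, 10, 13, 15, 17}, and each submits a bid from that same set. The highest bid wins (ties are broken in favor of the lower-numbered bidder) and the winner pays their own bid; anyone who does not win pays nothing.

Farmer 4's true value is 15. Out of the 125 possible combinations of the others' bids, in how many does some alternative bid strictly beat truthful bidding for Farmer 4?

Others bid (6, 6, 6): truth gives 0; bid 10 gives 5 > 0. Violating.
Others bid (6, 6, 10): truth gives 0; bid 13 gives 2 > 0. Violating.
Others bid (6, 10, 6): truth gives 0; bid 13 gives 2 > 0. Violating.
Others bid (6, 10, 10): truth gives 0; bid 13 gives 2 > 0. Violating.
Others bid (6, 6, 13): truth gives 0; no alternative beats it.
Others bid (6, 6, 15): truth gives 0; no alternative beats it.
(Checking all 125 profiles: 8 have a profitable deviation, 117 do not.)

8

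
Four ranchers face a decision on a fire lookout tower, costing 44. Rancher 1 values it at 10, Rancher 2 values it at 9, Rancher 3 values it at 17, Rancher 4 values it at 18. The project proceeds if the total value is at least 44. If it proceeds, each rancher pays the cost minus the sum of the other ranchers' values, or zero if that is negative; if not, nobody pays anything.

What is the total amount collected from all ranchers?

Total value 54 ≥ cost 44, so it is built.
Rancher 1: others sum to 44; max(0, 44 - 44) = 0.
Rancher 2: others sum to 45; max(0, 44 - 45) = 0.
Rancher 3: others sum to 37; max(0, 44 - 37) = 7.
Rancher 4: others sum to 36; max(0, 44 - 36) = 8.
Total collected = 0 + 0 + 7 + 8 = 15.

15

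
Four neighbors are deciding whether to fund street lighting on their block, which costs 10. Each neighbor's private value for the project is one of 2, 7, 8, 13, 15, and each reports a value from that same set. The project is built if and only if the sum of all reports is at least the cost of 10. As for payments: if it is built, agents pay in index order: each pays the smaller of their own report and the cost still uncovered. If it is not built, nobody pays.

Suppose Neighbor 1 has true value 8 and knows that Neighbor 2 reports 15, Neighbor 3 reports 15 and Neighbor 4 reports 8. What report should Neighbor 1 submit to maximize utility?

Report 2: project built, pays 2, utility 8 - 2 = 6.
Report 7: project built, pays 7, utility 8 - 7 = 1.
Report 8: project built, pays 8, utility 8 - 8 = 0.
Report 13: project built, pays 10, utility 8 - 10 = -2.
Report 15: project built, pays 10, utility 8 - 10 = -2.
The best choice is 2 with utility 6.

2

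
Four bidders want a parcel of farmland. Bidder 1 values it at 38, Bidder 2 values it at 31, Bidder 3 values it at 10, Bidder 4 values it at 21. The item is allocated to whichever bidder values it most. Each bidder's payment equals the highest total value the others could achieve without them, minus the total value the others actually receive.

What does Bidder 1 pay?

31

Bidder 1 has the highest value and receives the item.
Without Bidder 1, the item would go to the next-highest value, 31, so the others could achieve 31.
With Bidder 1 present and winning, the others receive nothing, so their total is 0.
Payment = 31 - 0 = 31.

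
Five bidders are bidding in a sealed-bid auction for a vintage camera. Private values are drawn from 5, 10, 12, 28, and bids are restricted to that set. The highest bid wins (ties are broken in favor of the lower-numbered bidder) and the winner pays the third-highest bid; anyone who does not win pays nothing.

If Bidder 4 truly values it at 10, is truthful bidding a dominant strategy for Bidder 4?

No

Consider the case where Bidder 1 bids 5, Bidder 2 bids 5, Bidder 3 bids 5 and Bidder 5 bids 12.
Truthful bid 10: loses, pays 0, utility 0.
Bid 12 instead: wins, pays 5, utility 10 - 5 = 5.
Since 5 > 0, bidding 12 is strictly better here, so truthful bidding is not dominant.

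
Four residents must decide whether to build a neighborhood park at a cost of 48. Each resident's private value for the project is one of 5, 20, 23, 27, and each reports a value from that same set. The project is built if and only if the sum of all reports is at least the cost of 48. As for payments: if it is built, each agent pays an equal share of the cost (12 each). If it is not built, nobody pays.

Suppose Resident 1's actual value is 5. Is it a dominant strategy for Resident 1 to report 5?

Check each profile of the others' reports and compare truth against every alternative report.
Others report (5, 5, 20): truth gives 0, best alternative gives -7.
Others report (5, 5, 23): truth gives 0, best alternative gives -7.
Others report (5, 5, 27): truth gives 0, best alternative gives -7.
Others report (5, 20, 5): truth gives 0, best alternative gives -7.
Others report (5, 23, 5): truth gives 0, best alternative gives -7.
Others report (5, 27, 5): truth gives 0, best alternative gives -7.
(Remaining 58 profiles checked similarly; truth is weakly best in each.)
In every case the truthful report is at least as good as any alternative, so it is a dominant strategy.

Yes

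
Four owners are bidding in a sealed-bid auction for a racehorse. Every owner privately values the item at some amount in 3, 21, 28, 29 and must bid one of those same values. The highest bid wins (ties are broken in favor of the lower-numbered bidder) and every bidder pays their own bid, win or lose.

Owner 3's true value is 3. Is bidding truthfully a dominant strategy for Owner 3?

Check each profile of the others' bids and compare truth against every alternative bid.
Others bid (3, 3, 28): truth gives -3, best alternative gives -21.
Others bid (3, 3, 29): truth gives -3, best alternative gives -21.
Others bid (3, 21, 3): truth gives -3, best alternative gives -21.
Others bid (3, 21, 21): truth gives -3, best alternative gives -21.
Others bid (3, 21, 28): truth gives -3, best alternative gives -21.
Others bid (3, 21, 29): truth gives -3, best alternative gives -21.
(Remaining 58 profiles checked similarly; truth is weakly best in each.)
In every case the truthful bid is at least as good as any alternative, so it is a dominant strategy.

Yes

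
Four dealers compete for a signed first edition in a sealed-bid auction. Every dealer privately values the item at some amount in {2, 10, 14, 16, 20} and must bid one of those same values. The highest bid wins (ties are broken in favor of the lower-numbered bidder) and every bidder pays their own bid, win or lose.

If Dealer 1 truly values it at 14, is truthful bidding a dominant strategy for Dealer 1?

No

Consider the case where Dealer 2 bids 2, Dealer 3 bids 2 and Dealer 4 bids 2.
Truthful bid 14: wins, pays 14, utility 14 - 14 = 0.
Bid 2 instead: wins, pays 2, utility 14 - 2 = 12.
Since 12 > 0, bidding 2 is strictly better here, so truthful bidding is not dominant.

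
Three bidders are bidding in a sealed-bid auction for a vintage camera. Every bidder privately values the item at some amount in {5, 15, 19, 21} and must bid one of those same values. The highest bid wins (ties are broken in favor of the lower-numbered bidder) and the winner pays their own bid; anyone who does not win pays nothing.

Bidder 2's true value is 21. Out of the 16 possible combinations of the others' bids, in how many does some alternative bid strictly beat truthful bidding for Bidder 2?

Others bid (5, 5): truth gives 0; bid 15 gives 6 > 0. Violating.
Others bid (5, 15): truth gives 0; bid 15 gives 6 > 0. Violating.
Others bid (5, 19): truth gives 0; bid 19 gives 2 > 0. Violating.
Others bid (15, 5): truth gives 0; bid 19 gives 2 > 0. Violating.
Others bid (5, 21): truth gives 0; no alternative beats it.
Others bid (15, 21): truth gives 0; no alternative beats it.
(Checking all 16 profiles: 6 have a profitable deviation, 10 do not.)

6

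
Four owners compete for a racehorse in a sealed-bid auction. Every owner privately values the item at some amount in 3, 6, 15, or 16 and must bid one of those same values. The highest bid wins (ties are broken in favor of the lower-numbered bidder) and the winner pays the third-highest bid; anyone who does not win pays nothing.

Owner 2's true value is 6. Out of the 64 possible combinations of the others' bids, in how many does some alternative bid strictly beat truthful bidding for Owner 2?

Others bid (3, 3, 15): truth gives 0; bid 15 gives 3 > 0. Violating.
Others bid (3, 3, 16): truth gives 0; bid 16 gives 3 > 0. Violating.
Others bid (3, 15, 3): truth gives 0; bid 15 gives 3 > 0. Violating.
Others bid (3, 16, 3): truth gives 0; bid 16 gives 3 > 0. Violating.
Others bid (3, 3, 3): truth gives 3; no alternative beats it.
Others bid (3, 3, 6): truth gives 3; no alternative beats it.
(Checking all 64 profiles: 6 have a profitable deviation, 58 do not.)

6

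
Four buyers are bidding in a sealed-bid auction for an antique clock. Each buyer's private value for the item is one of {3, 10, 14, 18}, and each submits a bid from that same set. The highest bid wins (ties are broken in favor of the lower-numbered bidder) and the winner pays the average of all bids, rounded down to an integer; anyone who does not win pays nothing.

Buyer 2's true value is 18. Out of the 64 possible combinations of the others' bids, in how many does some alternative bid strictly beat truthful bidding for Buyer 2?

Others bid (3, 3, 3): truth gives 12; bid 10 gives 14 > 12. Violating.
Others bid (3, 3, 10): truth gives 10; bid 10 gives 12 > 10. Violating.
Others bid (3, 3, 14): truth gives 9; bid 14 gives 10 > 9. Violating.
Others bid (3, 10, 3): truth gives 10; bid 10 gives 12 > 10. Violating.
Others bid (3, 3, 18): truth gives 8; no alternative beats it.
Others bid (3, 10, 18): truth gives 6; no alternative beats it.
(Checking all 64 profiles: 18 have a profitable deviation, 46 do not.)

18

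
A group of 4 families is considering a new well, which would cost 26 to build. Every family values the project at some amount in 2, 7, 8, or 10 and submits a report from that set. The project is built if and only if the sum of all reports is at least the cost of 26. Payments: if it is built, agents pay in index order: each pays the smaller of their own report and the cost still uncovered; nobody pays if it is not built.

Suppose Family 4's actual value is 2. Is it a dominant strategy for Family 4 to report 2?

Yes

Check each profile of the others' reports and compare truth against every alternative report.
Others report (2, 7, 10): truth gives 0, best alternative gives -5.
Others report (2, 10, 7): truth gives 0, best alternative gives -5.
Others report (7, 2, 10): truth gives 0, best alternative gives -5.
Others report (7, 10, 2): truth gives 0, best alternative gives -5.
Others report (10, 2, 7): truth gives 0, best alternative gives -5.
Others report (10, 7, 2): truth gives 0, best alternative gives -5.
(Remaining 58 profiles checked similarly; truth is weakly best in each.)
In every case the truthful report is at least as good as any alternative, so it is a dominant strategy.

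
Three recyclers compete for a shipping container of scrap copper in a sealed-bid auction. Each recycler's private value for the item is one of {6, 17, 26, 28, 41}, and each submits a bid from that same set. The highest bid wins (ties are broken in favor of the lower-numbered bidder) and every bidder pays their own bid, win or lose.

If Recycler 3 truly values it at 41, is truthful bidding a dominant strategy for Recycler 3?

No

Consider the case where Recycler 1 bids 6 and Recycler 2 bids 6.
Truthful bid 41: wins, pays 41, utility 41 - 41 = 0.
Bid 17 instead: wins, pays 17, utility 41 - 17 = 24.
Since 24 > 0, bidding 17 is strictly better here, so truthful bidding is not dominant.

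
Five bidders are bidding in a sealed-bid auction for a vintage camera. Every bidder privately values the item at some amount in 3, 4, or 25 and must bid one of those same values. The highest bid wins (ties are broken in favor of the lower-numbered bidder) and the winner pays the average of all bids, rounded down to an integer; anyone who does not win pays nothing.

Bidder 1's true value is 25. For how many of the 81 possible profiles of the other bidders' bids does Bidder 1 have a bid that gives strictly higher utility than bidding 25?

16

Others bid (3, 3, 3, 3): truth gives 18; bid 3 gives 22 > 18. Violating.
Others bid (3, 3, 3, 4): truth gives 18; bid 4 gives 22 > 18. Violating.
Others bid (3, 3, 4, 3): truth gives 18; bid 4 gives 22 > 18. Violating.
Others bid (3, 3, 4, 4): truth gives 18; bid 4 gives 22 > 18. Violating.
Others bid (3, 3, 3, 25): truth gives 14; no alternative beats it.
Others bid (3, 3, 4, 25): truth gives 13; no alternative beats it.
(Checking all 81 profiles: 16 have a profitable deviation, 65 do not.)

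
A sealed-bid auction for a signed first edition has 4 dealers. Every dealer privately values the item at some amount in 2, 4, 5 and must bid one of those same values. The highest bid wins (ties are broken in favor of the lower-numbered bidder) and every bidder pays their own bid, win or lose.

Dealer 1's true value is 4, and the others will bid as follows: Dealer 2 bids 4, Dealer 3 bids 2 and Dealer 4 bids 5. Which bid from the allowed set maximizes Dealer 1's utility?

5

Bid 2: loses but pays 2, utility -2.
Bid 4: loses but pays 4, utility -4.
Bid 5: wins, pays 5, utility 4 - 5 = -1.
The best choice is 5 with utility -1.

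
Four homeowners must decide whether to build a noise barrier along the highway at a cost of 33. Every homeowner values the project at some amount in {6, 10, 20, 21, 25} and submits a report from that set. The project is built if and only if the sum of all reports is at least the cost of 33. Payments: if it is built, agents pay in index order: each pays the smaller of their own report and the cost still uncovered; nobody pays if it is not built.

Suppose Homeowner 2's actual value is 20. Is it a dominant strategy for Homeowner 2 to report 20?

No

Consider the case where Homeowner 1 reports 6, Homeowner 3 reports 6 and Homeowner 4 reports 20.
Truthful report 20: project built, pays 20, utility 20 - 20 = 0.
Report 6 instead: project built, pays 6, utility 20 - 6 = 14.
Since 14 > 0, reporting 6 is strictly better here, so truthful reporting is not dominant.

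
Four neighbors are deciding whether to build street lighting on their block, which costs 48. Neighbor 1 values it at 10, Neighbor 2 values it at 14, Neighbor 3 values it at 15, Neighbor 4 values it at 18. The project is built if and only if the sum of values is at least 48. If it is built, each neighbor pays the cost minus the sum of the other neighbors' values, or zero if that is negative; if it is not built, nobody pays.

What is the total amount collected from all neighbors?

21

Total value 57 ≥ cost 48, so it is built.
Neighbor 1: others sum to 47; max(0, 48 - 47) = 1.
Neighbor 2: others sum to 43; max(0, 48 - 43) = 5.
Neighbor 3: others sum to 42; max(0, 48 - 42) = 6.
Neighbor 4: others sum to 39; max(0, 48 - 39) = 9.
Total collected = 1 + 5 + 6 + 9 = 21.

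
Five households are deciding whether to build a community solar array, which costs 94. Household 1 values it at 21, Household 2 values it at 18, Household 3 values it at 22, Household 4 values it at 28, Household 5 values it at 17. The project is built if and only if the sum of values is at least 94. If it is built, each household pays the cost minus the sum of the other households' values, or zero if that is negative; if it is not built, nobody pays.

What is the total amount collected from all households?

46

Total value 106 ≥ cost 94, so it is built.
Household 1: others sum to 85; max(0, 94 - 85) = 9.
Household 2: others sum to 88; max(0, 94 - 88) = 6.
Household 3: others sum to 84; max(0, 94 - 84) = 10.
Household 4: others sum to 78; max(0, 94 - 78) = 16.
Household 5: others sum to 89; max(0, 94 - 89) = 5.
Total collected = 9 + 6 + 10 + 16 + 5 = 46.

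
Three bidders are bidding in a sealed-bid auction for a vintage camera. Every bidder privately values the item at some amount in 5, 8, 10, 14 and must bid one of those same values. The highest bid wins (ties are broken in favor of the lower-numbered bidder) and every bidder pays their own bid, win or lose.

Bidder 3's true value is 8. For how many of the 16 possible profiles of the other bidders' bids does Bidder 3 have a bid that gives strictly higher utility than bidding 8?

Others bid (5, 8): truth gives -8; bid 10 gives -2 > -8. Violating.
Others bid (5, 10): truth gives -8; bid 5 gives -5 > -8. Violating.
Others bid (5, 14): truth gives -8; bid 5 gives -5 > -8. Violating.
Others bid (8, 5): truth gives -8; bid 10 gives -2 > -8. Violating.
Others bid (5, 5): truth gives 0; no alternative beats it.
(Checking all 16 profiles: 15 have a profitable deviation, 1 does not.)

15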